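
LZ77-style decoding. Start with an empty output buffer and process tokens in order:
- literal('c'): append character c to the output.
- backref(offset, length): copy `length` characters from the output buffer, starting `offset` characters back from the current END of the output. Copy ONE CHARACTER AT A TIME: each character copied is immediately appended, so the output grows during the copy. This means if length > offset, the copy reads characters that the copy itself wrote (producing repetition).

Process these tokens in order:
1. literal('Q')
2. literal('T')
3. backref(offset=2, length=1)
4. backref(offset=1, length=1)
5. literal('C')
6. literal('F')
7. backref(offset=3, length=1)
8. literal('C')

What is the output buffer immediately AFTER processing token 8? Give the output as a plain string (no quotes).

Token 1: literal('Q'). Output: "Q"
Token 2: literal('T'). Output: "QT"
Token 3: backref(off=2, len=1). Copied 'Q' from pos 0. Output: "QTQ"
Token 4: backref(off=1, len=1). Copied 'Q' from pos 2. Output: "QTQQ"
Token 5: literal('C'). Output: "QTQQC"
Token 6: literal('F'). Output: "QTQQCF"
Token 7: backref(off=3, len=1). Copied 'Q' from pos 3. Output: "QTQQCFQ"
Token 8: literal('C'). Output: "QTQQCFQC"

Answer: QTQQCFQC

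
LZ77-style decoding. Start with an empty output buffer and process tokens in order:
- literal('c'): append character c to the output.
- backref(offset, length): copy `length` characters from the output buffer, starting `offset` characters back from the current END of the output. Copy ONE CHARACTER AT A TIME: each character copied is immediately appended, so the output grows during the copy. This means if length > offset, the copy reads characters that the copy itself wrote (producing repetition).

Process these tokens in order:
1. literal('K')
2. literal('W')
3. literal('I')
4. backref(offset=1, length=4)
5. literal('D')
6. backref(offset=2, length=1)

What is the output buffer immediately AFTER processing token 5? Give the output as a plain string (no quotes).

Answer: KWIIIIID

Derivation:
Token 1: literal('K'). Output: "K"
Token 2: literal('W'). Output: "KW"
Token 3: literal('I'). Output: "KWI"
Token 4: backref(off=1, len=4) (overlapping!). Copied 'IIII' from pos 2. Output: "KWIIIII"
Token 5: literal('D'). Output: "KWIIIIID"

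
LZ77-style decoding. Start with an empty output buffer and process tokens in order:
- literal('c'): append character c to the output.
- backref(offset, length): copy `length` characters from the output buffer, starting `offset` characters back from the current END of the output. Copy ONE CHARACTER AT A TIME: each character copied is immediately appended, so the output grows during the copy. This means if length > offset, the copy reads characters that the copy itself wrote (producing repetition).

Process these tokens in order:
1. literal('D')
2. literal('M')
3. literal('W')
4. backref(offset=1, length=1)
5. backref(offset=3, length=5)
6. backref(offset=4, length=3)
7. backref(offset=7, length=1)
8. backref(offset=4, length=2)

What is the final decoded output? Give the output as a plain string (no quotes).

Answer: DMWWMWWMWWWMWWW

Derivation:
Token 1: literal('D'). Output: "D"
Token 2: literal('M'). Output: "DM"
Token 3: literal('W'). Output: "DMW"
Token 4: backref(off=1, len=1). Copied 'W' from pos 2. Output: "DMWW"
Token 5: backref(off=3, len=5) (overlapping!). Copied 'MWWMW' from pos 1. Output: "DMWWMWWMW"
Token 6: backref(off=4, len=3). Copied 'WWM' from pos 5. Output: "DMWWMWWMWWWM"
Token 7: backref(off=7, len=1). Copied 'W' from pos 5. Output: "DMWWMWWMWWWMW"
Token 8: backref(off=4, len=2). Copied 'WW' from pos 9. Output: "DMWWMWWMWWWMWWW"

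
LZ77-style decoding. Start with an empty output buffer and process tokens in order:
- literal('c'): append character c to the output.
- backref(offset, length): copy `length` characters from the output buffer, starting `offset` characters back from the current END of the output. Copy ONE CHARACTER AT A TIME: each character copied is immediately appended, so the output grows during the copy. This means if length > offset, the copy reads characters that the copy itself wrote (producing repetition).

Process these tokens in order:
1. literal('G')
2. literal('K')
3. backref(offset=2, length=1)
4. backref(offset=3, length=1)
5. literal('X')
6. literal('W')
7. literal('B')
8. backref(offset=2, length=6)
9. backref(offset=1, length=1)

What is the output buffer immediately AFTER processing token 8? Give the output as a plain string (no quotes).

Answer: GKGGXWBWBWBWB

Derivation:
Token 1: literal('G'). Output: "G"
Token 2: literal('K'). Output: "GK"
Token 3: backref(off=2, len=1). Copied 'G' from pos 0. Output: "GKG"
Token 4: backref(off=3, len=1). Copied 'G' from pos 0. Output: "GKGG"
Token 5: literal('X'). Output: "GKGGX"
Token 6: literal('W'). Output: "GKGGXW"
Token 7: literal('B'). Output: "GKGGXWB"
Token 8: backref(off=2, len=6) (overlapping!). Copied 'WBWBWB' from pos 5. Output: "GKGGXWBWBWBWB"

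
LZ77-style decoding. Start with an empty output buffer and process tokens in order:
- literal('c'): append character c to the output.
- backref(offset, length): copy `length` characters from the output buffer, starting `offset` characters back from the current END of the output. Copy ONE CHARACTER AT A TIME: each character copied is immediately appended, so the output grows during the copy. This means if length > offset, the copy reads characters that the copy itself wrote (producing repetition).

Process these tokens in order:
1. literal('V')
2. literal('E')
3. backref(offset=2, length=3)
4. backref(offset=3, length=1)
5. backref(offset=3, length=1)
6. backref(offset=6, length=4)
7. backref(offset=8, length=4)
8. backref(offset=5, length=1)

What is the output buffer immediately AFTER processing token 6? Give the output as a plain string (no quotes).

Answer: VEVEVVEEVEV

Derivation:
Token 1: literal('V'). Output: "V"
Token 2: literal('E'). Output: "VE"
Token 3: backref(off=2, len=3) (overlapping!). Copied 'VEV' from pos 0. Output: "VEVEV"
Token 4: backref(off=3, len=1). Copied 'V' from pos 2. Output: "VEVEVV"
Token 5: backref(off=3, len=1). Copied 'E' from pos 3. Output: "VEVEVVE"
Token 6: backref(off=6, len=4). Copied 'EVEV' from pos 1. Output: "VEVEVVEEVEV"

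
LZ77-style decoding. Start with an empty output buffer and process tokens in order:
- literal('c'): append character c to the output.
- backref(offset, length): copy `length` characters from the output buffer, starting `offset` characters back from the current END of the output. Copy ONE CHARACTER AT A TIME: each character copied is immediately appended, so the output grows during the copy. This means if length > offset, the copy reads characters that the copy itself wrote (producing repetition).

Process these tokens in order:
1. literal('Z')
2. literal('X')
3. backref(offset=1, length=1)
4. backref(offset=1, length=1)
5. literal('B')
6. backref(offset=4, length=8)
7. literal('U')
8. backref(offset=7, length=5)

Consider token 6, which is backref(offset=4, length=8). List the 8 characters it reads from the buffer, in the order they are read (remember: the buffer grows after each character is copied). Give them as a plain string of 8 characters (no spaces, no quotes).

Answer: XXXBXXXB

Derivation:
Token 1: literal('Z'). Output: "Z"
Token 2: literal('X'). Output: "ZX"
Token 3: backref(off=1, len=1). Copied 'X' from pos 1. Output: "ZXX"
Token 4: backref(off=1, len=1). Copied 'X' from pos 2. Output: "ZXXX"
Token 5: literal('B'). Output: "ZXXXB"
Token 6: backref(off=4, len=8). Buffer before: "ZXXXB" (len 5)
  byte 1: read out[1]='X', append. Buffer now: "ZXXXBX"
  byte 2: read out[2]='X', append. Buffer now: "ZXXXBXX"
  byte 3: read out[3]='X', append. Buffer now: "ZXXXBXXX"
  byte 4: read out[4]='B', append. Buffer now: "ZXXXBXXXB"
  byte 5: read out[5]='X', append. Buffer now: "ZXXXBXXXBX"
  byte 6: read out[6]='X', append. Buffer now: "ZXXXBXXXBXX"
  byte 7: read out[7]='X', append. Buffer now: "ZXXXBXXXBXXX"
  byte 8: read out[8]='B', append. Buffer now: "ZXXXBXXXBXXXB"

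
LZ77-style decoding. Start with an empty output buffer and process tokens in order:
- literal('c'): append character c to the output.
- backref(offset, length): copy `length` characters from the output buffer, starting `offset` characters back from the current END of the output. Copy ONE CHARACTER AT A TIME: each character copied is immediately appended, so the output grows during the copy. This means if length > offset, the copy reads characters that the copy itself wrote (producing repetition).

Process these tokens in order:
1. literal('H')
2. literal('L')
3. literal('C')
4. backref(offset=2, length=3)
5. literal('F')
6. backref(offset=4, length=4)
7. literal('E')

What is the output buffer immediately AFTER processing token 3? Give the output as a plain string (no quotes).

Answer: HLC

Derivation:
Token 1: literal('H'). Output: "H"
Token 2: literal('L'). Output: "HL"
Token 3: literal('C'). Output: "HLC"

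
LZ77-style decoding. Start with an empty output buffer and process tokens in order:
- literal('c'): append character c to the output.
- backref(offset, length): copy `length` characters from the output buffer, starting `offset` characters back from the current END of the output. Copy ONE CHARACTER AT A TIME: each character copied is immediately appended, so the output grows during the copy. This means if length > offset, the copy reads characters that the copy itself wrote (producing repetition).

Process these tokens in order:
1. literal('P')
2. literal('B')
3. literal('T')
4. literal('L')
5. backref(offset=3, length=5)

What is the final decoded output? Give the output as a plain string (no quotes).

Token 1: literal('P'). Output: "P"
Token 2: literal('B'). Output: "PB"
Token 3: literal('T'). Output: "PBT"
Token 4: literal('L'). Output: "PBTL"
Token 5: backref(off=3, len=5) (overlapping!). Copied 'BTLBT' from pos 1. Output: "PBTLBTLBT"

Answer: PBTLBTLBT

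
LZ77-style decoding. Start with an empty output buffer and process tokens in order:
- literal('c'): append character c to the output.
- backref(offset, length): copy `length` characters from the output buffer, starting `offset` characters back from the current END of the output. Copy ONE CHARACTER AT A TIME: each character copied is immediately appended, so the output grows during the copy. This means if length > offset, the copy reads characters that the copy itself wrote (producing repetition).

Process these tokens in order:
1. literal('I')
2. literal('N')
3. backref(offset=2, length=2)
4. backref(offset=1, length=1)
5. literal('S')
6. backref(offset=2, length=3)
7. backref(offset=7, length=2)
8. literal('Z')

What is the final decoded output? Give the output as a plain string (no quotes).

Answer: ININNSNSNINZ

Derivation:
Token 1: literal('I'). Output: "I"
Token 2: literal('N'). Output: "IN"
Token 3: backref(off=2, len=2). Copied 'IN' from pos 0. Output: "ININ"
Token 4: backref(off=1, len=1). Copied 'N' from pos 3. Output: "ININN"
Token 5: literal('S'). Output: "ININNS"
Token 6: backref(off=2, len=3) (overlapping!). Copied 'NSN' from pos 4. Output: "ININNSNSN"
Token 7: backref(off=7, len=2). Copied 'IN' from pos 2. Output: "ININNSNSNIN"
Token 8: literal('Z'). Output: "ININNSNSNINZ"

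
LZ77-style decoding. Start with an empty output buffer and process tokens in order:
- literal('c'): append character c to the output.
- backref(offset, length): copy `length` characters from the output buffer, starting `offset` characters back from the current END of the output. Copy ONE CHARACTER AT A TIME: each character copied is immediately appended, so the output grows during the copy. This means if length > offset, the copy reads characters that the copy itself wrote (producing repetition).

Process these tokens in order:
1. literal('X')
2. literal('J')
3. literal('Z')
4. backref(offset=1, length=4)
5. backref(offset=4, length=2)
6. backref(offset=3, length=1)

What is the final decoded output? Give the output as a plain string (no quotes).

Token 1: literal('X'). Output: "X"
Token 2: literal('J'). Output: "XJ"
Token 3: literal('Z'). Output: "XJZ"
Token 4: backref(off=1, len=4) (overlapping!). Copied 'ZZZZ' from pos 2. Output: "XJZZZZZ"
Token 5: backref(off=4, len=2). Copied 'ZZ' from pos 3. Output: "XJZZZZZZZ"
Token 6: backref(off=3, len=1). Copied 'Z' from pos 6. Output: "XJZZZZZZZZ"

Answer: XJZZZZZZZZ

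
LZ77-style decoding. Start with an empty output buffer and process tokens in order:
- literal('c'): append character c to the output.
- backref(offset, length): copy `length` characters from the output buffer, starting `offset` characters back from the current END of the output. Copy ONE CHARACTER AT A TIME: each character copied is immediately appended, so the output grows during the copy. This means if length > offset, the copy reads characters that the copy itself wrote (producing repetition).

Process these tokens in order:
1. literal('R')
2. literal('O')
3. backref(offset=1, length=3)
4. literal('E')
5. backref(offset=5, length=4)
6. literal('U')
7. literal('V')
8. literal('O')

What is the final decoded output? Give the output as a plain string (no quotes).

Answer: ROOOOEOOOOUVO

Derivation:
Token 1: literal('R'). Output: "R"
Token 2: literal('O'). Output: "RO"
Token 3: backref(off=1, len=3) (overlapping!). Copied 'OOO' from pos 1. Output: "ROOOO"
Token 4: literal('E'). Output: "ROOOOE"
Token 5: backref(off=5, len=4). Copied 'OOOO' from pos 1. Output: "ROOOOEOOOO"
Token 6: literal('U'). Output: "ROOOOEOOOOU"
Token 7: literal('V'). Output: "ROOOOEOOOOUV"
Token 8: literal('O'). Output: "ROOOOEOOOOUVO"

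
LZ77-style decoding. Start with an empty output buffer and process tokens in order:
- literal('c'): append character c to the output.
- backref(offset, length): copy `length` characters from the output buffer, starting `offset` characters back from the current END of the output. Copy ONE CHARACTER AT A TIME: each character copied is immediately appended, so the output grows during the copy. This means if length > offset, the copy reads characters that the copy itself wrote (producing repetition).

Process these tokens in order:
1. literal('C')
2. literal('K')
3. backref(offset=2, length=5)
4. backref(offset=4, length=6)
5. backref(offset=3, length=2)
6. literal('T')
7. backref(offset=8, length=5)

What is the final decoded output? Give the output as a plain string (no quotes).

Answer: CKCKCKCKCKCKCCKTCKCKC

Derivation:
Token 1: literal('C'). Output: "C"
Token 2: literal('K'). Output: "CK"
Token 3: backref(off=2, len=5) (overlapping!). Copied 'CKCKC' from pos 0. Output: "CKCKCKC"
Token 4: backref(off=4, len=6) (overlapping!). Copied 'KCKCKC' from pos 3. Output: "CKCKCKCKCKCKC"
Token 5: backref(off=3, len=2). Copied 'CK' from pos 10. Output: "CKCKCKCKCKCKCCK"
Token 6: literal('T'). Output: "CKCKCKCKCKCKCCKT"
Token 7: backref(off=8, len=5). Copied 'CKCKC' from pos 8. Output: "CKCKCKCKCKCKCCKTCKCKC"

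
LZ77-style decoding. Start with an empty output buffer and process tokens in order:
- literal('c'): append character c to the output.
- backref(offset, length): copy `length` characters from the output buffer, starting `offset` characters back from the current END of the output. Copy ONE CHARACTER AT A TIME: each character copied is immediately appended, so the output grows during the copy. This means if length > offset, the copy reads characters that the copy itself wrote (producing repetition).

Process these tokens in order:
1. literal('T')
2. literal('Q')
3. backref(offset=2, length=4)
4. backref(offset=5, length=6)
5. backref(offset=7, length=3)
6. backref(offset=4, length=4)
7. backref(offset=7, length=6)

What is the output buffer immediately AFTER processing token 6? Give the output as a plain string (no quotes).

Answer: TQTQTQQTQTQQQQTQQQT

Derivation:
Token 1: literal('T'). Output: "T"
Token 2: literal('Q'). Output: "TQ"
Token 3: backref(off=2, len=4) (overlapping!). Copied 'TQTQ' from pos 0. Output: "TQTQTQ"
Token 4: backref(off=5, len=6) (overlapping!). Copied 'QTQTQQ' from pos 1. Output: "TQTQTQQTQTQQ"
Token 5: backref(off=7, len=3). Copied 'QQT' from pos 5. Output: "TQTQTQQTQTQQQQT"
Token 6: backref(off=4, len=4). Copied 'QQQT' from pos 11. Output: "TQTQTQQTQTQQQQTQQQT"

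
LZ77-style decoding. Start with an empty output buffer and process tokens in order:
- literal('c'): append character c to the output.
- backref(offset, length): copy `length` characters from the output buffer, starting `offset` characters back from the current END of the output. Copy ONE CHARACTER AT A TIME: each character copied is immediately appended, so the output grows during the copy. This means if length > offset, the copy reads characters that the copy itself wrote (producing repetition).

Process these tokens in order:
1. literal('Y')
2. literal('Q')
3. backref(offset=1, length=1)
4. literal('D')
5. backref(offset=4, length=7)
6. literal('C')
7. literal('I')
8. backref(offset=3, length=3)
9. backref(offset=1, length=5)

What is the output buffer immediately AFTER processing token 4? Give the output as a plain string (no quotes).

Token 1: literal('Y'). Output: "Y"
Token 2: literal('Q'). Output: "YQ"
Token 3: backref(off=1, len=1). Copied 'Q' from pos 1. Output: "YQQ"
Token 4: literal('D'). Output: "YQQD"

Answer: YQQD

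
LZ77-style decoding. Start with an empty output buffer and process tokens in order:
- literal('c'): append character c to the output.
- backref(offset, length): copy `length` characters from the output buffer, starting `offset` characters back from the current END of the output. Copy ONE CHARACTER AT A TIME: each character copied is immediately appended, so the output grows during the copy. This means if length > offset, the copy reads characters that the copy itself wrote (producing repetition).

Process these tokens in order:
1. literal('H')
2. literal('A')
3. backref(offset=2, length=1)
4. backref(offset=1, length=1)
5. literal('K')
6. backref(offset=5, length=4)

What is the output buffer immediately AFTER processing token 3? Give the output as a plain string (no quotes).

Answer: HAH

Derivation:
Token 1: literal('H'). Output: "H"
Token 2: literal('A'). Output: "HA"
Token 3: backref(off=2, len=1). Copied 'H' from pos 0. Output: "HAH"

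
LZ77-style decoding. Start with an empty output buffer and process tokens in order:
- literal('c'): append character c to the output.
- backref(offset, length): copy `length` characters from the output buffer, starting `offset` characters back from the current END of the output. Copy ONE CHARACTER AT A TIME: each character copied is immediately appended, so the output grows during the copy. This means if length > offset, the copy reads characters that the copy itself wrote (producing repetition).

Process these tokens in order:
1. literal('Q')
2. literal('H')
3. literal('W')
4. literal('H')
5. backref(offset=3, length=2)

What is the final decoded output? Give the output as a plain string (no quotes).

Answer: QHWHHW

Derivation:
Token 1: literal('Q'). Output: "Q"
Token 2: literal('H'). Output: "QH"
Token 3: literal('W'). Output: "QHW"
Token 4: literal('H'). Output: "QHWH"
Token 5: backref(off=3, len=2). Copied 'HW' from pos 1. Output: "QHWHHW"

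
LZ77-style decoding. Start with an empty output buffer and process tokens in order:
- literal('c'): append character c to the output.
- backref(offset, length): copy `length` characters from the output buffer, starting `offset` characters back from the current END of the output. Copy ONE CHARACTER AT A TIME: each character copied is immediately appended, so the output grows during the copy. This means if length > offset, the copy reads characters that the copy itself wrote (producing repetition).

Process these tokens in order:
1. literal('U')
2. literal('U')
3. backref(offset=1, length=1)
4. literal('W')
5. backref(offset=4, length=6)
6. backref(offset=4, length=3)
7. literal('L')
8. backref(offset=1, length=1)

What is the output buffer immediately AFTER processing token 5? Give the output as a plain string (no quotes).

Token 1: literal('U'). Output: "U"
Token 2: literal('U'). Output: "UU"
Token 3: backref(off=1, len=1). Copied 'U' from pos 1. Output: "UUU"
Token 4: literal('W'). Output: "UUUW"
Token 5: backref(off=4, len=6) (overlapping!). Copied 'UUUWUU' from pos 0. Output: "UUUWUUUWUU"

Answer: UUUWUUUWUU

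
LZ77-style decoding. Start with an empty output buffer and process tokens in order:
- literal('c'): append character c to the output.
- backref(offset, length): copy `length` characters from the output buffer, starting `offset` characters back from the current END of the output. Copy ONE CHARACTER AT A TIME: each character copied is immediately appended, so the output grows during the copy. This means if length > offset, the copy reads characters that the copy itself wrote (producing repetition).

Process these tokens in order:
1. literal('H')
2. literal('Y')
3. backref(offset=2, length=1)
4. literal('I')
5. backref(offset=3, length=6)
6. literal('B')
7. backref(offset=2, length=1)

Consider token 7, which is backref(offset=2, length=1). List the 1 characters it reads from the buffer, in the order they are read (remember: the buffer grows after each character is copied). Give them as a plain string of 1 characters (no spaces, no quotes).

Token 1: literal('H'). Output: "H"
Token 2: literal('Y'). Output: "HY"
Token 3: backref(off=2, len=1). Copied 'H' from pos 0. Output: "HYH"
Token 4: literal('I'). Output: "HYHI"
Token 5: backref(off=3, len=6) (overlapping!). Copied 'YHIYHI' from pos 1. Output: "HYHIYHIYHI"
Token 6: literal('B'). Output: "HYHIYHIYHIB"
Token 7: backref(off=2, len=1). Buffer before: "HYHIYHIYHIB" (len 11)
  byte 1: read out[9]='I', append. Buffer now: "HYHIYHIYHIBI"

Answer: I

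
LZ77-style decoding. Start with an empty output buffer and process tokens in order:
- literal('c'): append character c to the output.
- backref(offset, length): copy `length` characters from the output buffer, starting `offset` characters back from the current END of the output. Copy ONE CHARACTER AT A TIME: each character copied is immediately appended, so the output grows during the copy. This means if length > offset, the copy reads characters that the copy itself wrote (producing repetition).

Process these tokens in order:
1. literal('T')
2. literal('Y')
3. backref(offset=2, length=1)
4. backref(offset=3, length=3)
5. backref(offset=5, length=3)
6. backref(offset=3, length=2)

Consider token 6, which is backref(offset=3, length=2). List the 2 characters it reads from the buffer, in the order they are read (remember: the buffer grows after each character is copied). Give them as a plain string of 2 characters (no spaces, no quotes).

Answer: YT

Derivation:
Token 1: literal('T'). Output: "T"
Token 2: literal('Y'). Output: "TY"
Token 3: backref(off=2, len=1). Copied 'T' from pos 0. Output: "TYT"
Token 4: backref(off=3, len=3). Copied 'TYT' from pos 0. Output: "TYTTYT"
Token 5: backref(off=5, len=3). Copied 'YTT' from pos 1. Output: "TYTTYTYTT"
Token 6: backref(off=3, len=2). Buffer before: "TYTTYTYTT" (len 9)
  byte 1: read out[6]='Y', append. Buffer now: "TYTTYTYTTY"
  byte 2: read out[7]='T', append. Buffer now: "TYTTYTYTTYT"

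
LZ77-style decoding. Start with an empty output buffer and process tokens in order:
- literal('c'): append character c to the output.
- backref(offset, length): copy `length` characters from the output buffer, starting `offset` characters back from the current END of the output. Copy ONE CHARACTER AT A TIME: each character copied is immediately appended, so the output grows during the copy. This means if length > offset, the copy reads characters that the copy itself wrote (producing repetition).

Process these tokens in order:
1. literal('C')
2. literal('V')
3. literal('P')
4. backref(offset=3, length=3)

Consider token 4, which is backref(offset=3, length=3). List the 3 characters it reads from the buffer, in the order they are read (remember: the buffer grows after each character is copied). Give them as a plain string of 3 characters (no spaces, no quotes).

Answer: CVP

Derivation:
Token 1: literal('C'). Output: "C"
Token 2: literal('V'). Output: "CV"
Token 3: literal('P'). Output: "CVP"
Token 4: backref(off=3, len=3). Buffer before: "CVP" (len 3)
  byte 1: read out[0]='C', append. Buffer now: "CVPC"
  byte 2: read out[1]='V', append. Buffer now: "CVPCV"
  byte 3: read out[2]='P', append. Buffer now: "CVPCVP"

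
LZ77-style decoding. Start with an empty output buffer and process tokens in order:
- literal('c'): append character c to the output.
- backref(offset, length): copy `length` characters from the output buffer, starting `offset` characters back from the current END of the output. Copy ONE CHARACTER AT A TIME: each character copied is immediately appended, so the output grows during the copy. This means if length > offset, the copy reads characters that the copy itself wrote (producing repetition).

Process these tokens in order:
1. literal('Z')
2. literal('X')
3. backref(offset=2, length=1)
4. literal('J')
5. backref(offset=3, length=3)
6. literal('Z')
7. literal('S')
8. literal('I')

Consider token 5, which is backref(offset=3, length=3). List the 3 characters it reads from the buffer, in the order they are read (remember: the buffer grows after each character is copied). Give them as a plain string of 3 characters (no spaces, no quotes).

Token 1: literal('Z'). Output: "Z"
Token 2: literal('X'). Output: "ZX"
Token 3: backref(off=2, len=1). Copied 'Z' from pos 0. Output: "ZXZ"
Token 4: literal('J'). Output: "ZXZJ"
Token 5: backref(off=3, len=3). Buffer before: "ZXZJ" (len 4)
  byte 1: read out[1]='X', append. Buffer now: "ZXZJX"
  byte 2: read out[2]='Z', append. Buffer now: "ZXZJXZ"
  byte 3: read out[3]='J', append. Buffer now: "ZXZJXZJ"

Answer: XZJ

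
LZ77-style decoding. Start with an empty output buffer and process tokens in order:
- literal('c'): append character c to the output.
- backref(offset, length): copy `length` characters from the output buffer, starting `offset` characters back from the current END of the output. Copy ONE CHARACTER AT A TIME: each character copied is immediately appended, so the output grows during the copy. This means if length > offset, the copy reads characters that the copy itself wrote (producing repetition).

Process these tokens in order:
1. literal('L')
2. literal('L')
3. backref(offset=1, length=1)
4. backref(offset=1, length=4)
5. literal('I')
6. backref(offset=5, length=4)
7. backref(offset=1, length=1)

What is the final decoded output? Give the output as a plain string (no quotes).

Token 1: literal('L'). Output: "L"
Token 2: literal('L'). Output: "LL"
Token 3: backref(off=1, len=1). Copied 'L' from pos 1. Output: "LLL"
Token 4: backref(off=1, len=4) (overlapping!). Copied 'LLLL' from pos 2. Output: "LLLLLLL"
Token 5: literal('I'). Output: "LLLLLLLI"
Token 6: backref(off=5, len=4). Copied 'LLLL' from pos 3. Output: "LLLLLLLILLLL"
Token 7: backref(off=1, len=1). Copied 'L' from pos 11. Output: "LLLLLLLILLLLL"

Answer: LLLLLLLILLLLL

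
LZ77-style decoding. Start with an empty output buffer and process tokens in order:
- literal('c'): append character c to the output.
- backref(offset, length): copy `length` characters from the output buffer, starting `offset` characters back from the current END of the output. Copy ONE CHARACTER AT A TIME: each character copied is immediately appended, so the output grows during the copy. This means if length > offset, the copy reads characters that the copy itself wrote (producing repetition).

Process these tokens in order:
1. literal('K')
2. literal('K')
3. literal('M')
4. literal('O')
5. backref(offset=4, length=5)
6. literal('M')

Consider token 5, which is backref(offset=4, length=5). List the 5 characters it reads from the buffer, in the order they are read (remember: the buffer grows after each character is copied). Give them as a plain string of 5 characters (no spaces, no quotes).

Answer: KKMOK

Derivation:
Token 1: literal('K'). Output: "K"
Token 2: literal('K'). Output: "KK"
Token 3: literal('M'). Output: "KKM"
Token 4: literal('O'). Output: "KKMO"
Token 5: backref(off=4, len=5). Buffer before: "KKMO" (len 4)
  byte 1: read out[0]='K', append. Buffer now: "KKMOK"
  byte 2: read out[1]='K', append. Buffer now: "KKMOKK"
  byte 3: read out[2]='M', append. Buffer now: "KKMOKKM"
  byte 4: read out[3]='O', append. Buffer now: "KKMOKKMO"
  byte 5: read out[4]='K', append. Buffer now: "KKMOKKMOK"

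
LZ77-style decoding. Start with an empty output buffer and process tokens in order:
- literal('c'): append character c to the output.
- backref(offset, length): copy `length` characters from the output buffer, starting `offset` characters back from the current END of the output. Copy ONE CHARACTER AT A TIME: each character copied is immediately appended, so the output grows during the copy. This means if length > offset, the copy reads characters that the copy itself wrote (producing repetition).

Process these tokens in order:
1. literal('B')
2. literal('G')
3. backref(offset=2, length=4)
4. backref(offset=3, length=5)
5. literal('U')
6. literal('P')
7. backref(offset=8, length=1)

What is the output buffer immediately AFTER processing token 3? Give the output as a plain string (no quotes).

Token 1: literal('B'). Output: "B"
Token 2: literal('G'). Output: "BG"
Token 3: backref(off=2, len=4) (overlapping!). Copied 'BGBG' from pos 0. Output: "BGBGBG"

Answer: BGBGBG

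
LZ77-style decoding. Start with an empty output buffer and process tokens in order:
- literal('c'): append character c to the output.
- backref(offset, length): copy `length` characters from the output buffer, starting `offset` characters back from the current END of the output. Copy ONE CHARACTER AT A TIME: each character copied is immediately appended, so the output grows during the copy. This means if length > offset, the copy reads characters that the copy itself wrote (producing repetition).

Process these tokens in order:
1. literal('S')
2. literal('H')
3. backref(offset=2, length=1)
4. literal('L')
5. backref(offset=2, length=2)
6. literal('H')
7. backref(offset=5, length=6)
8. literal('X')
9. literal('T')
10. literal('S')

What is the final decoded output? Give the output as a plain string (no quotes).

Answer: SHSLSLHSLSLHSXTS

Derivation:
Token 1: literal('S'). Output: "S"
Token 2: literal('H'). Output: "SH"
Token 3: backref(off=2, len=1). Copied 'S' from pos 0. Output: "SHS"
Token 4: literal('L'). Output: "SHSL"
Token 5: backref(off=2, len=2). Copied 'SL' from pos 2. Output: "SHSLSL"
Token 6: literal('H'). Output: "SHSLSLH"
Token 7: backref(off=5, len=6) (overlapping!). Copied 'SLSLHS' from pos 2. Output: "SHSLSLHSLSLHS"
Token 8: literal('X'). Output: "SHSLSLHSLSLHSX"
Token 9: literal('T'). Output: "SHSLSLHSLSLHSXT"
Token 10: literal('S'). Output: "SHSLSLHSLSLHSXTS"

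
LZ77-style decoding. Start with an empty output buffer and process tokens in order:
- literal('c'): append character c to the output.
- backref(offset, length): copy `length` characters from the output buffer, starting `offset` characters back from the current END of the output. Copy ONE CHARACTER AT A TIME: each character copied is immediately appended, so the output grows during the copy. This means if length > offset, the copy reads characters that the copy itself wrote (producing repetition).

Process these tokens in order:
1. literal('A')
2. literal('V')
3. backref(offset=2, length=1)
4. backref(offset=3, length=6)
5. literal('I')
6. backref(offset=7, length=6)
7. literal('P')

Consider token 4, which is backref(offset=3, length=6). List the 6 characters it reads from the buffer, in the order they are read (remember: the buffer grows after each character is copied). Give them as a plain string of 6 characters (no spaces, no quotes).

Answer: AVAAVA

Derivation:
Token 1: literal('A'). Output: "A"
Token 2: literal('V'). Output: "AV"
Token 3: backref(off=2, len=1). Copied 'A' from pos 0. Output: "AVA"
Token 4: backref(off=3, len=6). Buffer before: "AVA" (len 3)
  byte 1: read out[0]='A', append. Buffer now: "AVAA"
  byte 2: read out[1]='V', append. Buffer now: "AVAAV"
  byte 3: read out[2]='A', append. Buffer now: "AVAAVA"
  byte 4: read out[3]='A', append. Buffer now: "AVAAVAA"
  byte 5: read out[4]='V', append. Buffer now: "AVAAVAAV"
  byte 6: read out[5]='A', append. Buffer now: "AVAAVAAVA"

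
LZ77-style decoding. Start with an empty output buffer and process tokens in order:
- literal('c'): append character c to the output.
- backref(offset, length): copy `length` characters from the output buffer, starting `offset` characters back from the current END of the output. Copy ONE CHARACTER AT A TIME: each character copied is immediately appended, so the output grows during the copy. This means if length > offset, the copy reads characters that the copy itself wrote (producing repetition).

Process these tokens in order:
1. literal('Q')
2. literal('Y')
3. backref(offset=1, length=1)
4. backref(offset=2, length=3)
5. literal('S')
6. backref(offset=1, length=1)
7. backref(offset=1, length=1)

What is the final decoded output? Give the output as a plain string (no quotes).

Token 1: literal('Q'). Output: "Q"
Token 2: literal('Y'). Output: "QY"
Token 3: backref(off=1, len=1). Copied 'Y' from pos 1. Output: "QYY"
Token 4: backref(off=2, len=3) (overlapping!). Copied 'YYY' from pos 1. Output: "QYYYYY"
Token 5: literal('S'). Output: "QYYYYYS"
Token 6: backref(off=1, len=1). Copied 'S' from pos 6. Output: "QYYYYYSS"
Token 7: backref(off=1, len=1). Copied 'S' from pos 7. Output: "QYYYYYSSS"

Answer: QYYYYYSSS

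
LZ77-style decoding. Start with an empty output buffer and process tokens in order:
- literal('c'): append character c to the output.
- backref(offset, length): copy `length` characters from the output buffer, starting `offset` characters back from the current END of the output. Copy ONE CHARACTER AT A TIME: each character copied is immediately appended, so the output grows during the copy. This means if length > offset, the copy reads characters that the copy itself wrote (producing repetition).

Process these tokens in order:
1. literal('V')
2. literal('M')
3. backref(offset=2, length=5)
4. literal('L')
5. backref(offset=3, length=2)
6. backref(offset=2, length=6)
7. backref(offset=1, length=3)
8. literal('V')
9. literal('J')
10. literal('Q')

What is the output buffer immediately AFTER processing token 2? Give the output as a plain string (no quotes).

Answer: VM

Derivation:
Token 1: literal('V'). Output: "V"
Token 2: literal('M'). Output: "VM"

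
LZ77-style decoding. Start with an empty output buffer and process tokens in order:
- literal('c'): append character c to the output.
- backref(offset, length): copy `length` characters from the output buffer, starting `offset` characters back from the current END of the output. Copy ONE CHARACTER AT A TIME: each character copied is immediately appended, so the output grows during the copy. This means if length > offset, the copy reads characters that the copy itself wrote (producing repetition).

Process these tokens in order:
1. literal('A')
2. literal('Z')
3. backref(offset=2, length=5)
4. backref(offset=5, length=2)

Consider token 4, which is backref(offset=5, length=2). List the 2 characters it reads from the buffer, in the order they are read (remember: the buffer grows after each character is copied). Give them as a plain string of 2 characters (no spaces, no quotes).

Answer: AZ

Derivation:
Token 1: literal('A'). Output: "A"
Token 2: literal('Z'). Output: "AZ"
Token 3: backref(off=2, len=5) (overlapping!). Copied 'AZAZA' from pos 0. Output: "AZAZAZA"
Token 4: backref(off=5, len=2). Buffer before: "AZAZAZA" (len 7)
  byte 1: read out[2]='A', append. Buffer now: "AZAZAZAA"
  byte 2: read out[3]='Z', append. Buffer now: "AZAZAZAAZ"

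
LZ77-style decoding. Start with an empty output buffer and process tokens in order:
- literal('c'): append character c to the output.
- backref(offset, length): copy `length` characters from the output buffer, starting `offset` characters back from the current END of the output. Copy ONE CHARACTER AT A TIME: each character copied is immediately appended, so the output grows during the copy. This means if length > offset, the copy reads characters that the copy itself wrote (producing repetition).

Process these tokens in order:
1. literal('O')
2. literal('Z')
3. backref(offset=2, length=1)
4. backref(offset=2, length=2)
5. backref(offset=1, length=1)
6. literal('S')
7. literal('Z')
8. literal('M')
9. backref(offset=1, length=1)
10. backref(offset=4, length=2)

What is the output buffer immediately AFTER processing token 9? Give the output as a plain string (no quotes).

Token 1: literal('O'). Output: "O"
Token 2: literal('Z'). Output: "OZ"
Token 3: backref(off=2, len=1). Copied 'O' from pos 0. Output: "OZO"
Token 4: backref(off=2, len=2). Copied 'ZO' from pos 1. Output: "OZOZO"
Token 5: backref(off=1, len=1). Copied 'O' from pos 4. Output: "OZOZOO"
Token 6: literal('S'). Output: "OZOZOOS"
Token 7: literal('Z'). Output: "OZOZOOSZ"
Token 8: literal('M'). Output: "OZOZOOSZM"
Token 9: backref(off=1, len=1). Copied 'M' from pos 8. Output: "OZOZOOSZMM"

Answer: OZOZOOSZMM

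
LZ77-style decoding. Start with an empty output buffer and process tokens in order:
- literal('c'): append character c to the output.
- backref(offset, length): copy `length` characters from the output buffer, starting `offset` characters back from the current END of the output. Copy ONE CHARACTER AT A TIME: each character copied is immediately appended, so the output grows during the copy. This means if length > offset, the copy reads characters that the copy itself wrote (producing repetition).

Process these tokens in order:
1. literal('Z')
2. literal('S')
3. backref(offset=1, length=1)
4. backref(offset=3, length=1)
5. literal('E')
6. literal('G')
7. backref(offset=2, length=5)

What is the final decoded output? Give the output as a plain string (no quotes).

Answer: ZSSZEGEGEGE

Derivation:
Token 1: literal('Z'). Output: "Z"
Token 2: literal('S'). Output: "ZS"
Token 3: backref(off=1, len=1). Copied 'S' from pos 1. Output: "ZSS"
Token 4: backref(off=3, len=1). Copied 'Z' from pos 0. Output: "ZSSZ"
Token 5: literal('E'). Output: "ZSSZE"
Token 6: literal('G'). Output: "ZSSZEG"
Token 7: backref(off=2, len=5) (overlapping!). Copied 'EGEGE' from pos 4. Output: "ZSSZEGEGEGE"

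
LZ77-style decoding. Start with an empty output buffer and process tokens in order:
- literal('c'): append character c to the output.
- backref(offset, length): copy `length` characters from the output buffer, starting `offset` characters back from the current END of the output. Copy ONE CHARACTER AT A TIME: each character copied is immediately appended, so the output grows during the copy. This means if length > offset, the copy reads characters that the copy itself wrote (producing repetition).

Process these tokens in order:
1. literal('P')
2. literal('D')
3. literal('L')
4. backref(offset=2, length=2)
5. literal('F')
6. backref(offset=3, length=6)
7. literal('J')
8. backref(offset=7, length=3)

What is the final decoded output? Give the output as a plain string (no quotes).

Answer: PDLDLFDLFDLFJDLF

Derivation:
Token 1: literal('P'). Output: "P"
Token 2: literal('D'). Output: "PD"
Token 3: literal('L'). Output: "PDL"
Token 4: backref(off=2, len=2). Copied 'DL' from pos 1. Output: "PDLDL"
Token 5: literal('F'). Output: "PDLDLF"
Token 6: backref(off=3, len=6) (overlapping!). Copied 'DLFDLF' from pos 3. Output: "PDLDLFDLFDLF"
Token 7: literal('J'). Output: "PDLDLFDLFDLFJ"
Token 8: backref(off=7, len=3). Copied 'DLF' from pos 6. Output: "PDLDLFDLFDLFJDLF"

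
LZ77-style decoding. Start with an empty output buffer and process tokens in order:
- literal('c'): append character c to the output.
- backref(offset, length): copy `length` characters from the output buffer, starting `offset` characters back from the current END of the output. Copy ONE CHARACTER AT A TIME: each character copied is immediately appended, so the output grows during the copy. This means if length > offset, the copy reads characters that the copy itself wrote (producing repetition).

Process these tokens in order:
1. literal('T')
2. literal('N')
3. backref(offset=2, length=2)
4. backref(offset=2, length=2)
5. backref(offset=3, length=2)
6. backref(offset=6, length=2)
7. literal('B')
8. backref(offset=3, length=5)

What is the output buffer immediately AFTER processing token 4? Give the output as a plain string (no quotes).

Answer: TNTNTN

Derivation:
Token 1: literal('T'). Output: "T"
Token 2: literal('N'). Output: "TN"
Token 3: backref(off=2, len=2). Copied 'TN' from pos 0. Output: "TNTN"
Token 4: backref(off=2, len=2). Copied 'TN' from pos 2. Output: "TNTNTN"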